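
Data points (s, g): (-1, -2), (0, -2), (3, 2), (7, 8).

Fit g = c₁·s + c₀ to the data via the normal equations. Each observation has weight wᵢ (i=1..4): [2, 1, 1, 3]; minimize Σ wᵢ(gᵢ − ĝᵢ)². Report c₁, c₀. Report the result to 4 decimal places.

Forming AᵀWA = [[158, 22]; [22, 7]] and AᵀWg = [178, 20]ᵀ gives AᵀWA·[c₁, c₀]ᵀ = AᵀWg.
Determinant 158·7 − 22² = 622.
c₁ = (178·7 − 22·20)/622 = 403/311; c₀ = (158·20 − 22·178)/622 = -378/311.

c₁ = 1.2958, c₀ = -1.2154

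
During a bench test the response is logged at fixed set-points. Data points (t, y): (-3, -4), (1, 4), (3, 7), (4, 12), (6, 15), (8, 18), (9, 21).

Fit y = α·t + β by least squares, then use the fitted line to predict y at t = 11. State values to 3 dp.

Entries of MᵀM: Σt·t = 216, Σt = 28, Σ1 = 7.
For Mᵀy: Σt·y = 508, Σy = 73.
Eliminating β: 7·(row 1) − 28·(row 2) gives 728·α = 7·508 − 28·73 = 1512, so α = 27/13.
Then β = (73 − 28·(27/13))/7 = 193/91.
At t = 11: ŷ = (27/13)·(11) + (193/91)·(1) = 2272/91.

ŷ = 24.967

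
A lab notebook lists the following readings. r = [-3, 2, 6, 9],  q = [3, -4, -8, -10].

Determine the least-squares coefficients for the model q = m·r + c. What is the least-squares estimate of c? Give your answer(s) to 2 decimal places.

Normal-equation sums: Σr·r = 130, Σr = 14, Σ1 = 4.
Right-hand side: Σr·q = -155, Σq = -19.
Normal equations: [[130, 14]; [14, 4]]·[m, c]ᵀ = [-155, -19]ᵀ.
Δ = 130·4 − 14² = 324.
m = ((-155)·4 − 14·(-19))/324 = -59/54; c = (130·(-19) − 14·(-155))/324 = -25/27.

c = -0.93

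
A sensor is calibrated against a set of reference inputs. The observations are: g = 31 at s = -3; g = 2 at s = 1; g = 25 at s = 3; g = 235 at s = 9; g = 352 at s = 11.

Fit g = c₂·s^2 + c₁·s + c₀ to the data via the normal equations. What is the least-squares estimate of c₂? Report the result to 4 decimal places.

Forming AᵀA = [[21365, 2061, 221]; [2061, 221, 21]; [221, 21, 5]] and Aᵀg = [62133, 5971, 645]ᵀ gives AᵀA·[c₂, c₁, c₀]ᵀ = Aᵀg.
Solving the 3×3 system (Gaussian elimination) gives c₂ = 10027/3344, c₁ = -212/209, c₀ = 2429/3344.

c₂ = 2.9985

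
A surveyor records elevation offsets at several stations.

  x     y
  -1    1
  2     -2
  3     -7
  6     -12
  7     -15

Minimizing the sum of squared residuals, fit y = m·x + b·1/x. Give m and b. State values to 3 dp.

From the data, Σx·x = 99, Σx·1/x = 5, Σ1/x·1/x = 1243/882.
For Aᵀy: Σx·y = -203, Σ1/x·y = -178/21.
AᵀA·[m, b]ᵀ = Aᵀy becomes [[99, 5]; [5, 1243/882]]·[m, b]ᵀ = [-203, -178/21]ᵀ.
Eliminating b: (1243/882)·(row 1) − 5·(row 2) gives (11223/98)·m = (1243/882)·(-203) − 5·(-178/21) = -30707/126, so m = -214949/101007.
Then b = ((-178/21) − 5·(-214949/101007))/(1243/882) = 17234/11223.

m = -2.128, b = 1.536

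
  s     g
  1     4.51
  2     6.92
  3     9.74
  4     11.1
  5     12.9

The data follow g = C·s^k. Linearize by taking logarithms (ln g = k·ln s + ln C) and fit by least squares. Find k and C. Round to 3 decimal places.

Taking logs, ln g = k·ln s + ln C, so regress ln g on ln s.
Sums: Σln s = 4.7875, Σ(ln s)² = 6.1995, Σln g = 10.6811, Σln s·ln g = 11.2940.
Normal system: [[6.1995, 4.7875]; [4.7875, 5]]·[k, ln C]ᵀ = [11.2940, 10.6811]ᵀ.
Solving (det = 8.0774): k = 0.66037, ln C = 1.50393, so C = exp(1.50393) = 4.49932.

k = 0.660, C = 4.499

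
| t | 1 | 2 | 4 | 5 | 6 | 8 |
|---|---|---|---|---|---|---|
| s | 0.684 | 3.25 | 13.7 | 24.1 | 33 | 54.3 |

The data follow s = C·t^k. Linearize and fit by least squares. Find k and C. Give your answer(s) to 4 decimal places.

Taking logs, ln s = k·ln t + ln C, so regress ln s on ln t.
Σln t = 7.5601, Σ(ln t)² = 12.5270, Σln s = 14.0895, Σln t·ln s = 24.1383.
Normal system: [[12.5270, 7.5601]; [7.5601, 6]]·[k, ln C]ᵀ = [24.1383, 14.0895]ᵀ.
Solving (det = 18.0074): k = 2.12758, ln C = -0.33253, so C = exp(-0.33253) = 0.71711.

k = 2.1276, C = 0.7171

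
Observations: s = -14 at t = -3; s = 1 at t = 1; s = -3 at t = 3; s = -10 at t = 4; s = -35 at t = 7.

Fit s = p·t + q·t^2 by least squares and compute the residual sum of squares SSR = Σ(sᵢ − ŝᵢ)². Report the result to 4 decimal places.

The normal equations are: 84·p + 408·q = -251;  408·p + 2820·q = -2027.
Δ = 84·2820 − 408² = 70416.
p = ((-251)·2820 − 408·(-2027))/70416 = 3311/1956; q = (84·(-2027) − 408·(-251))/70416 = -1885/1956.
Residuals: -81/326, 265/978, 97/163, -661/489, 182/489; SSR = 2401/978.

SSR = 2.4550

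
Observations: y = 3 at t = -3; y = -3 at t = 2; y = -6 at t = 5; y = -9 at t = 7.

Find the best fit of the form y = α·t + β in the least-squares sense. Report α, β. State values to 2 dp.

α = -1.18, β = -0.52

From the data, Σt·t = 87, Σt = 11, Σ1 = 4.
And Σt·y = -108, Σy = -15.
Eliminating β: 4·(row 1) − 11·(row 2) gives 227·α = 4·(-108) − 11·(-15) = -267, so α = -267/227.
Then β = ((-15) − 11·(-267/227))/4 = -117/227.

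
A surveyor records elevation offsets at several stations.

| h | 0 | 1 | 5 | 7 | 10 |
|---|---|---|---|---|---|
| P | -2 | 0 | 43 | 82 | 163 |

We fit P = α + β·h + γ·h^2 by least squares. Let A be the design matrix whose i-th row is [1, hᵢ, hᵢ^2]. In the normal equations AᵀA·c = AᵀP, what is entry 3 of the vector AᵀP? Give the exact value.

Entry 3 ↔ basis h^2, so (AᵀP)_{3} = Σᵢ (h^2)·Pᵢ = (0)·(-2) + (1)·(0) + (25)·(43) + (49)·(82) + (100)·(163) = 21393.

21393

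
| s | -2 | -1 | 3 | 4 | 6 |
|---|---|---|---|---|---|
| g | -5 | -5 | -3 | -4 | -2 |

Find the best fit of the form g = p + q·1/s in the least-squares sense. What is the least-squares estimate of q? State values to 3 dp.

q = 1.730

With design matrix X, XᵀX = [[5, -3/4]; [-3/4, 209/144]] and Xᵀg = [-19, 31/6]ᵀ.
Eliminating q: (209/144)·(row 1) − (-3/4)·(row 2) gives (241/36)·p = (209/144)·(-19) − (-3/4)·(31/6) = -3413/144, so p = -3413/964.
Then q = ((31/6) − (-3/4)·(-3413/964))/(209/144) = 417/241.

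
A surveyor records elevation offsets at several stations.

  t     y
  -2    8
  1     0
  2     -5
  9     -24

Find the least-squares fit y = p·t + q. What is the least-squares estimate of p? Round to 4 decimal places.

p = -2.9154

Compute the Gram sums: Σt·t = 90, Σt = 10, Σ1 = 4.
Moment sums: Σt·y = -242, Σy = -21.
Eliminating q: 4·(row 1) − 10·(row 2) gives 260·p = 4·(-242) − 10·(-21) = -758, so p = -379/130.
Then q = ((-21) − 10·(-379/130))/4 = 53/26.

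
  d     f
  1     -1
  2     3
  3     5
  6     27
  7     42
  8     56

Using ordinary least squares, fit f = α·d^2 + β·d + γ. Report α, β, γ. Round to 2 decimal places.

MᵀM·[α, β, γ]ᵀ = Mᵀf reads: 7891·α + 1107·β + 163·γ = 6670;  1107·α + 163·β + 27·γ = 924;  163·α + 27·β + 6·γ = 132.
Inverting the 3×3 Gram matrix, [α, β, γ]ᵀ = [9/8, -1443/664, 101/83]ᵀ.

α = 1.13, β = -2.17, γ = 1.22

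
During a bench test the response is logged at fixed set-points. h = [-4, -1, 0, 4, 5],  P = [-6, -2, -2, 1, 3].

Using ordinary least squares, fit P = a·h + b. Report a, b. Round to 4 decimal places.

a = 0.9088, b = -1.9270

With design matrix A, AᵀA = [[58, 4]; [4, 5]] and AᵀP = [45, -6]ᵀ.
Determinant 58·5 − 4² = 274.
a = (45·5 − 4·(-6))/274 = 249/274; b = (58·(-6) − 4·45)/274 = -264/137.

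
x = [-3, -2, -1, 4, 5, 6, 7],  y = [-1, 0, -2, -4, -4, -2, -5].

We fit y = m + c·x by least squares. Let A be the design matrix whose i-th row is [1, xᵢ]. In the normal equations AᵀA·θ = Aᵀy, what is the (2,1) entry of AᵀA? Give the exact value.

Row 2 ↔ basis x, column 1 ↔ basis 1, so (AᵀA)_{2,1} = Σᵢ x = (-3)·(1) + (-2)·(1) + (-1)·(1) + (4)·(1) + (5)·(1) + (6)·(1) + (7)·(1) = 16.

16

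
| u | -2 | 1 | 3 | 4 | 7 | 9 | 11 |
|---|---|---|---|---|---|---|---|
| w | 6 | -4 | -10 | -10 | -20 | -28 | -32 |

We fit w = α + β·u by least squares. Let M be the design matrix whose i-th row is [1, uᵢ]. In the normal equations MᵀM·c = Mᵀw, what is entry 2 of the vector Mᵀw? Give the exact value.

Entry 2 ↔ basis u, so (Mᵀw)_{2} = Σᵢ (u)·wᵢ = (-2)·(6) + (1)·(-4) + (3)·(-10) + (4)·(-10) + (7)·(-20) + (9)·(-28) + (11)·(-32) = -830.

-830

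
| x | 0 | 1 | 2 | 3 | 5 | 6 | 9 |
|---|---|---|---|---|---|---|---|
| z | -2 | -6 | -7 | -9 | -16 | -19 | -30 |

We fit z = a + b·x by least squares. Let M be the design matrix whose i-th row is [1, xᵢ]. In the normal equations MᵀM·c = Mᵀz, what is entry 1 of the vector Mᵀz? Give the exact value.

Entry 1 ↔ basis 1, so (Mᵀz)_{1} = Σᵢ zᵢ = (1)·(-2) + (1)·(-6) + (1)·(-7) + (1)·(-9) + (1)·(-16) + (1)·(-19) + (1)·(-30) = -89.

-89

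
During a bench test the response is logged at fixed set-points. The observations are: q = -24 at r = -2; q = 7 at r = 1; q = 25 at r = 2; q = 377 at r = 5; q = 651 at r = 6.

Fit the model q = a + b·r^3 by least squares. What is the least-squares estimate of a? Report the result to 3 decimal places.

Setting ∂/∂a … = 0 gives: 5·a + 342·b = 1036;  342·a + 62410·b = 188140.
(Σ1 = 5, Σr^3 = 342, Σr^3·r^3 = 62410, Σq = 1036, Σr^3·q = 188140.)
det = 5·62410 − 342² = 195086.
a = (1036·62410 − 342·188140)/195086 = 156440/97543; b = (5·188140 − 342·1036)/195086 = 293194/97543.

a = 1.604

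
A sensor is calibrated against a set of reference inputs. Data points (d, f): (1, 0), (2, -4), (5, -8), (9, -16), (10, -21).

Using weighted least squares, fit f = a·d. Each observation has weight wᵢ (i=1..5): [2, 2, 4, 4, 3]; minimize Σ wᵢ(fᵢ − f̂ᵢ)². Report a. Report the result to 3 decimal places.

a = -1.883

Forming AᵀWA = [[734]] and AᵀWf = [-1382]ᵀ gives AᵀWA·[a]ᵀ = AᵀWf.
Hence a = -1382 / 734 ≈ -1.88283.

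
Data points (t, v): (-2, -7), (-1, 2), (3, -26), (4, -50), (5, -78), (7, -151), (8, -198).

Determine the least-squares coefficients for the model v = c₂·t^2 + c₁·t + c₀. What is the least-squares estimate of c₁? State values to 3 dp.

c₁ = -1.091

Forming XᵀX = [[7476, 1062, 168]; [1062, 168, 24]; [168, 24, 7]] and Xᵀv = [-23081, -3297, -508]ᵀ gives XᵀX·[c₂, c₁, c₀]ᵀ = Xᵀv.
Inverting the 3×3 Gram matrix, [c₂, c₁, c₀]ᵀ = [-2689/894, -325/298, 500/149]ᵀ.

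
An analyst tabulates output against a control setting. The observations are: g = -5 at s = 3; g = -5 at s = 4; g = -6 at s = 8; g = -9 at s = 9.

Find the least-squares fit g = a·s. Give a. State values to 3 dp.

a = -0.965

Sums needed: Σs·s = 170.
And Σs·g = -164.
XᵀX·[a]ᵀ = Xᵀg becomes [[170]]·[a]ᵀ = [-164]ᵀ.
Hence a = -164 / 170 ≈ -0.964706.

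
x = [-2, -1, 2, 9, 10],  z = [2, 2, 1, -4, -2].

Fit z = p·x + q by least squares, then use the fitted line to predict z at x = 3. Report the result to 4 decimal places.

The normal system MᵀM·[p, q]ᵀ = Mᵀz is [[190, 18]; [18, 5]]·[p, q]ᵀ = [-60, -1]ᵀ.
Eliminating q: 5·(row 1) − 18·(row 2) gives 626·p = 5·(-60) − 18·(-1) = -282, so p = -141/313.
Then q = ((-1) − 18·(-141/313))/5 = 445/313.
At x = 3: ẑ = (-141/313)·(3) + (445/313)·(1) = 22/313.

ẑ = 0.0703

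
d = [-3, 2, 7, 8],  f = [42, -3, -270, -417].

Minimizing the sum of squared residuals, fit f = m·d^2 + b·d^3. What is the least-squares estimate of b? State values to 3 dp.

Entries of XᵀX: Σd^2·d^2 = 6594, Σd^2·d^3 = 49364, Σd^3·d^3 = 380586.
For Xᵀf: Σd^2·f = -39552, Σd^3·f = -307272.
So XᵀX·[m, b]ᵀ = Xᵀf: [[6594, 49364]; [49364, 380586]]·[m, b]ᵀ = [-39552, -307272]ᵀ.
Eliminating b: 380586·(row 1) − 49364·(row 2) gives 72779588·m = 380586·(-39552) − 49364·(-307272) = 115237536, so m = 28809384/18194897.
Then b = ((-307272) − 49364·(28809384/18194897))/380586 = -2632380/2599271.

b = -1.013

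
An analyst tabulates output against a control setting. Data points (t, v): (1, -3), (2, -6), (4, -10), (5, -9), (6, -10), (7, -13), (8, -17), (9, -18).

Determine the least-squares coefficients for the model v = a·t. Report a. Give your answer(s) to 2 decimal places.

a = -1.99

The normal system AᵀA·[a]ᵀ = Aᵀv is [[276]]·[a]ᵀ = [-549]ᵀ.
Hence a = -549 / 276 ≈ -1.98913.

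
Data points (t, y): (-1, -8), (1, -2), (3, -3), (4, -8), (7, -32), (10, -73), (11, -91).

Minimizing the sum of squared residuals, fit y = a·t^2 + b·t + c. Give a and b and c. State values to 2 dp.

a = -0.99, b = 3.01, c = -3.88

AᵀA·[a, b, c]ᵀ = Aᵀy reads: 27381·a + 2765·b + 297·c = -20044;  2765·a + 297·b + 35·c = -1990;  297·a + 35·b + 7·c = -217.
(Σt^2·t^2 = 27381, Σt^2·t = 2765, Σt^2 = 297, Σt·t = 297, Σt = 35, Σ1 = 7, Σt^2·y = -20044, Σt·y = -1990, Σy = -217.)
Row-reducing yields a = -572999/576538, b = 1735015/576538, c = -1118112/288269.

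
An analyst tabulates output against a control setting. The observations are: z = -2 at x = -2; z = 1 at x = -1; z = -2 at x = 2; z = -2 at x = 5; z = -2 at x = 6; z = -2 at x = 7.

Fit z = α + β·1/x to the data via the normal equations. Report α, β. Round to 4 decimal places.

With design matrix M, MᵀM = [[6, -103/210]; [-103/210, 70039/44100]] and Mᵀz = [-9, -212/105]ᵀ.
Δ = 6·(70039/44100) − (-103/210)² = 16385/1764.
α = ((-9)·(70039/44100) − (-103/210)·(-212/105))/(16385/1764) = -674023/409625; β = (6·(-212/105) − (-103/210)·(-9))/(16385/1764) = -145782/81925.

α = -1.6455, β = -1.7795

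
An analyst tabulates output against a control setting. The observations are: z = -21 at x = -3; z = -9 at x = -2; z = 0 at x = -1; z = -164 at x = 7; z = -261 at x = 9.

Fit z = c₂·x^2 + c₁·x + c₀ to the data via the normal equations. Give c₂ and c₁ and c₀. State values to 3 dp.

With design matrix A, AᵀA = [[9060, 1036, 144]; [1036, 144, 10]; [144, 10, 5]] and Aᵀz = [-29402, -3416, -455]ᵀ.
Row-reducing yields c₂ = -22885/7763, c₁ = -37679/15526, c₀ = -9666/7763.

c₂ = -2.948, c₁ = -2.427, c₀ = -1.245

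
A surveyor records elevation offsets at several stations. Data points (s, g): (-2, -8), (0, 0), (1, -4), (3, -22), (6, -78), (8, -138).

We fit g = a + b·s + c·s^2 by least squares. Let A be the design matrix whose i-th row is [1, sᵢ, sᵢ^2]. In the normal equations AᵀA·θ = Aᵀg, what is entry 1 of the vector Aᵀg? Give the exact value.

Entry 1 ↔ basis 1, so (Aᵀg)_{1} = Σᵢ gᵢ = (1)·(-8) + (1)·(0) + (1)·(-4) + (1)·(-22) + (1)·(-78) + (1)·(-138) = -250.

-250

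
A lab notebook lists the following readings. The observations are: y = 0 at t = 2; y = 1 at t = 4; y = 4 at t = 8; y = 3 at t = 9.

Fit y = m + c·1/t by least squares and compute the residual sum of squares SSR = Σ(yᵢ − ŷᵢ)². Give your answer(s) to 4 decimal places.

Compute the Gram sums: Σ1 = 4, Σ1/t = 71/72, Σ1/t·1/t = 1765/5184.
And Σy = 8, Σ1/t·y = 13/12.
Eliminating c: (1765/5184)·(row 1) − (71/72)·(row 2) gives (673/1728)·m = (1765/5184)·8 − (71/72)·(13/12) = 4291/2592, so m = 8582/2019.
Then c = ((13/12) − (71/72)·(8582/2019))/(1765/5184) = -6144/673.
Residuals: 634/2019, -1955/2019, 1798/2019, -159/673; SSR = 3806/2019.

SSR = 1.8851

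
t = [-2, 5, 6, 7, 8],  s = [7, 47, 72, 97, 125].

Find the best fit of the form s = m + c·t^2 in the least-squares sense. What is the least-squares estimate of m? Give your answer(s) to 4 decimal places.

m = -1.0025

The normal equations are: 5·m + 178·c = 348;  178·m + 8434·c = 16548.
Δ = 5·8434 − 178² = 10486.
m = (348·8434 − 178·16548)/10486 = -5256/5243; c = (5·16548 − 178·348)/10486 = 10398/5243.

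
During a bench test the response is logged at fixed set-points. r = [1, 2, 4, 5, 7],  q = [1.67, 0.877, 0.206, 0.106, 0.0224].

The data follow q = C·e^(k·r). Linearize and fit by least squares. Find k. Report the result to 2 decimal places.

k = -0.72

With ln qᵢ as the transformed response and rᵢ as the regressor:
AᵀA = [[95.0000, 19.0000]; [19.0000, 5]], rhs = [-43.8816, -7.2413]ᵀ  (here Σr = 19.0000, Σ(r)² = 95.0000, Σln q = -7.2413, Σr·ln q = -43.8816).
Slope k = (n·Σr·ln q − Σr·Σln q)/(n·Σ(r)² − (Σr)²) = (5·-43.8816 − 19.0000·-7.2413)/114.0000 = -0.71775; ln C = (Σln q − k·Σr)/n = 1.27918.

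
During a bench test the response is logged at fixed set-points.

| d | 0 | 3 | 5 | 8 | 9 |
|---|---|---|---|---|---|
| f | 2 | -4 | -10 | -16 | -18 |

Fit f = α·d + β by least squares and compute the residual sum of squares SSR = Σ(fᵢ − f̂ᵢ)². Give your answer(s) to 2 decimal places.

Forming XᵀX = [[179, 25]; [25, 5]] and Xᵀf = [-352, -46]ᵀ gives XᵀX·[α, β]ᵀ = Xᵀf.
Eliminating β: 5·(row 1) − 25·(row 2) gives 270·α = 5·(-352) − 25·(-46) = -610, so α = -61/27.
Then β = ((-46) − 25·(-61/27))/5 = 283/135.
Residuals: -13/135, 92/135, -4/5, -1/45, 32/135; SSR = 158/135.

SSR = 1.17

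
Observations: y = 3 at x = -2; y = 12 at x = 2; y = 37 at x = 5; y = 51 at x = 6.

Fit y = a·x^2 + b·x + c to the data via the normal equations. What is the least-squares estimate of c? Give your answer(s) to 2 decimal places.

Setting ∂/∂a … = 0 gives: 1953·a + 341·b + 69·c = 2821;  341·a + 69·b + 11·c = 509;  69·a + 11·b + 4·c = 103.
Row-reducing yields a = 158/167, b = 1781/835, c = 2976/835.

c = 3.56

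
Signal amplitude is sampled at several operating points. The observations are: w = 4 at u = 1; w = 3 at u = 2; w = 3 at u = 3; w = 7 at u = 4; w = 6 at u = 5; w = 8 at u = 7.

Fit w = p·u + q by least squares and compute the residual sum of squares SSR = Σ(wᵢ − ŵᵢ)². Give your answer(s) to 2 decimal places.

The normal equations are: 104·p + 22·q = 133;  22·p + 6·q = 31.
Eliminating q: 6·(row 1) − 22·(row 2) gives 140·p = 6·133 − 22·31 = 116, so p = 29/35.
Then q = (31 − 22·(29/35))/6 = 149/70.
Residuals: 73/70, -11/14, -113/70, 109/70, -19/70, 1/14; SSR = 477/70.

SSR = 6.81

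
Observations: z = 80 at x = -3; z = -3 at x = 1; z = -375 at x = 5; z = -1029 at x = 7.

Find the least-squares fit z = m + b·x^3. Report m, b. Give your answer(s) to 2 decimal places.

The normal system AᵀA·[m, b]ᵀ = Aᵀz is [[4, 442]; [442, 134004]]·[m, b]ᵀ = [-1327, -401985]ᵀ.
det = 4·134004 − 442² = 340652.
m = ((-1327)·134004 − 442·(-401985))/340652 = -5613/13102; b = (4·(-401985) − 442·(-1327))/340652 = -510703/170326.

m = -0.43, b = -3.00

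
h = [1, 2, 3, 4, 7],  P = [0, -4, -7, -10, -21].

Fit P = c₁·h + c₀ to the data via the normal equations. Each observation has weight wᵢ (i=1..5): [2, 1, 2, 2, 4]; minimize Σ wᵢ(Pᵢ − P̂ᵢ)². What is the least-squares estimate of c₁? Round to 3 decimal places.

c₁ = -3.485

Compute the Gram sums: Σwᵢ·h·h = 252, Σwᵢ·h = 46, Σwᵢ·1 = 11.
And Σwᵢ·h·P = -718, Σwᵢ·P = -122.
Eliminating c₀: 11·(row 1) − 46·(row 2) gives 656·c₁ = 11·(-718) − 46·(-122) = -2286, so c₁ = -1143/328.
Then c₀ = ((-122) − 46·(-1143/328))/11 = 571/164.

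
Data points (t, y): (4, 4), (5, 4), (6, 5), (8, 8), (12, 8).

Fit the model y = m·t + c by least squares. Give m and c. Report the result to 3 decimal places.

m = 0.575, c = 1.775

Setting ∂/∂m … = 0 gives: 285·m + 35·c = 226;  35·m + 5·c = 29.
Eliminating c: 5·(row 1) − 35·(row 2) gives 200·m = 5·226 − 35·29 = 115, so m = 23/40.
Then c = (29 − 35·(23/40))/5 = 71/40.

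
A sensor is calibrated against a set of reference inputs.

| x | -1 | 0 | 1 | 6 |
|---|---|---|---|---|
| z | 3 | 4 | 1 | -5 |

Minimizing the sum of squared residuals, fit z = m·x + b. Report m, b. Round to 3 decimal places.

The normal system AᵀA·[m, b]ᵀ = Aᵀz is [[38, 6]; [6, 4]]·[m, b]ᵀ = [-32, 3]ᵀ.
Δ = 38·4 − 6² = 116.
m = ((-32)·4 − 6·3)/116 = -73/58; b = (38·3 − 6·(-32))/116 = 153/58.

m = -1.259, b = 2.638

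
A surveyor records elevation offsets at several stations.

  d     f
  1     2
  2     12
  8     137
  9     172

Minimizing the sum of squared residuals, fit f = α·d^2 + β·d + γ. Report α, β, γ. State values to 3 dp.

Forming MᵀM = [[10674, 1250, 150]; [1250, 150, 20]; [150, 20, 4]] and Mᵀf = [22750, 2670, 323]ᵀ gives MᵀM·[α, β, γ]ᵀ = Mᵀf.
Row-reducing yields α = 25/14, β = 227/70, γ = -17/7.

α = 1.786, β = 3.243, γ = -2.429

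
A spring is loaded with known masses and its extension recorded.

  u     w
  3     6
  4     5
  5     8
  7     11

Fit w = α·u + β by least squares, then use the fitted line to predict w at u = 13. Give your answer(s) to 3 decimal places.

ŵ = 19.286

Sums needed: Σu·u = 99, Σu = 19, Σ1 = 4.
And Σu·w = 155, Σw = 30.
AᵀA·[α, β]ᵀ = Aᵀw becomes [[99, 19]; [19, 4]]·[α, β]ᵀ = [155, 30]ᵀ.
Eliminating β: 4·(row 1) − 19·(row 2) gives 35·α = 4·155 − 19·30 = 50, so α = 10/7.
Then β = (30 − 19·(10/7))/4 = 5/7.
At u = 13: ŵ = (10/7)·(13) + (5/7)·(1) = 135/7.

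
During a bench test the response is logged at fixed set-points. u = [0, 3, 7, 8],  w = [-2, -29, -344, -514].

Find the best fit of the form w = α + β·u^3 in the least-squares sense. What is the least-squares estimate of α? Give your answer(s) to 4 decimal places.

Entries of MᵀM: Σ1 = 4, Σu^3 = 882, Σu^3·u^3 = 380522.
Moment sums: Σw = -889, Σu^3·w = -381943.
So MᵀM·[α, β]ᵀ = Mᵀw: [[4, 882]; [882, 380522]]·[α, β]ᵀ = [-889, -381943]ᵀ.
Determinant 4·380522 − 882² = 744164.
α = ((-889)·380522 − 882·(-381943))/744164 = -352583/186041; β = (4·(-381943) − 882·(-889))/744164 = -371837/372082.

α = -1.8952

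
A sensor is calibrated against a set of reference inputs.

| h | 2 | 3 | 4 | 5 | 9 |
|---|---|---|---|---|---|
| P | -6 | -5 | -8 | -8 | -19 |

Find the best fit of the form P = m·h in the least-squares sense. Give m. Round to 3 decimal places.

Setting ∂/∂m … = 0 gives: 135·m = -270.
m = (-270)/135 = -2.

m = -2.000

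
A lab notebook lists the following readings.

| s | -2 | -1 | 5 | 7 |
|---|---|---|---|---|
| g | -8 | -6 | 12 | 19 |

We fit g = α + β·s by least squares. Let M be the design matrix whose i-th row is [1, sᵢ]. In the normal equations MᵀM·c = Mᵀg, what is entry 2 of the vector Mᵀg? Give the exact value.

215

Entry 2 ↔ basis s, so (Mᵀg)_{2} = Σᵢ (s)·gᵢ = (-2)·(-8) + (-1)·(-6) + (5)·(12) + (7)·(19) = 215.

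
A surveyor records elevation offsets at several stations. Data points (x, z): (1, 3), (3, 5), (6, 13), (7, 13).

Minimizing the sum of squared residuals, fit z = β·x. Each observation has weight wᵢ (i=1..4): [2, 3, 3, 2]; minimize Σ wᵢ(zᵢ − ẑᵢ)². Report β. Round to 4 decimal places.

β = 1.9872

Sums needed: Σwᵢ·x·x = 235.
Moment sums: Σwᵢ·x·z = 467.
Normal equations: [[235]]·[β]ᵀ = [467]ᵀ.
Hence β = 467 / 235 ≈ 1.98723.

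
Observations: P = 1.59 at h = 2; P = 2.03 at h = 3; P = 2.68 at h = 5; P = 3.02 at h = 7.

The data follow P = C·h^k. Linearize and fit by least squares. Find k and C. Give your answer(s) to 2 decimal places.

k = 0.52, C = 1.13

Taking logs, ln P = k·ln h + ln C, so regress ln P on ln h.
Sums: Σln h = 5.3471, Σ(ln h)² = 8.0643, Σln P = 3.2628, Σln h·ln P = 4.8366.
Normal system: [[8.0643, 5.3471]; [5.3471, 4]]·[k, ln C]ᵀ = [4.8366, 3.2628]ᵀ.
Δ = 8.0643·4 − (5.3471)² = 3.6655; k = (4.8366·4 − 5.3471·3.2628)/3.6655 = 0.51829, ln C = (8.0643·3.2628 − 5.3471·4.8366)/3.6655 = 0.12288, so C = exp(0.12288) = 1.13075.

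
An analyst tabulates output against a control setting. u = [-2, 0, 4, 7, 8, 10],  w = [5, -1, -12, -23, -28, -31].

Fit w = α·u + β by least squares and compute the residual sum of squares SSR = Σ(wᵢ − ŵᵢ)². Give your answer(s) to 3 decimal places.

From the data, Σu·u = 233, Σu = 27, Σ1 = 6.
And Σu·w = -753, Σw = -90.
AᵀA·[α, β]ᵀ = Aᵀw becomes [[233, 27]; [27, 6]]·[α, β]ᵀ = [-753, -90]ᵀ.
det = 233·6 − 27² = 669.
α = ((-753)·6 − 27·(-90))/669 = -696/223; β = (233·(-90) − 27·(-753))/669 = -213/223.
Residuals: -64/223, -10/223, 321/223, -44/223, -463/223, 260/223; SSR = 1754/223.

SSR = 7.865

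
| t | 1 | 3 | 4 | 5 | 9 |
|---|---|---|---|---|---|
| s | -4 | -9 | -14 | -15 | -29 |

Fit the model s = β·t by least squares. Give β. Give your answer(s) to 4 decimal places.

β = -3.2045

Setting ∂/∂β … = 0 gives: 132·β = -423.
(Σt·t = 132, Σt·s = -423.)
Hence β = -423 / 132 ≈ -3.20455.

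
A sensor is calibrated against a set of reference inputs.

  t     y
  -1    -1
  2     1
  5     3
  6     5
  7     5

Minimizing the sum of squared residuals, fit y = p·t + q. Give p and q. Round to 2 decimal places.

p = 0.79, q = -0.38

Sums needed: Σt·t = 115, Σt = 19, Σ1 = 5.
For Mᵀy: Σt·y = 83, Σy = 13.
Normal equations: [[115, 19]; [19, 5]]·[p, q]ᵀ = [83, 13]ᵀ.
Eliminating q: 5·(row 1) − 19·(row 2) gives 214·p = 5·83 − 19·13 = 168, so p = 84/107.
Then q = (13 − 19·(84/107))/5 = -41/107.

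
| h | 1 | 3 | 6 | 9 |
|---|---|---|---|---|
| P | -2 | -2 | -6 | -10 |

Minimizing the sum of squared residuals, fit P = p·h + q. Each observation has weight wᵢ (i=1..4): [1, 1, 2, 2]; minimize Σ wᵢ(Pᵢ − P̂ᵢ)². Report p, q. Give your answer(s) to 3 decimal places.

p = -1.091, q = 0.182

MᵀWM·[p, q]ᵀ = MᵀWP reads: 244·p + 34·q = -260;  34·p + 6·q = -36.
(Σwᵢ·h·h = 244, Σwᵢ·h = 34, Σwᵢ·1 = 6, Σwᵢ·h·P = -260, Σwᵢ·P = -36.)
Eliminating q: 6·(row 1) − 34·(row 2) gives 308·p = 6·(-260) − 34·(-36) = -336, so p = -12/11.
Then q = ((-36) − 34·(-12/11))/6 = 2/11.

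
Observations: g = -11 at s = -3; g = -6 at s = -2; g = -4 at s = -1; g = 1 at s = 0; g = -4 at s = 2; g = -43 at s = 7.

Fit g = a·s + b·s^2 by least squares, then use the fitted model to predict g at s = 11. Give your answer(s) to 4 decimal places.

ĝ = -111.5401

The normal system XᵀX·[a, b]ᵀ = Xᵀg is [[67, 315]; [315, 2515]]·[a, b]ᵀ = [-260, -2250]ᵀ.
Determinant 67·2515 − 315² = 69280.
a = ((-260)·2515 − 315·(-2250))/69280 = 5485/6928; b = (67·(-2250) − 315·(-260))/69280 = -6885/6928.
At s = 11: ĝ = (5485/6928)·(11) + (-6885/6928)·(121) = -386375/3464.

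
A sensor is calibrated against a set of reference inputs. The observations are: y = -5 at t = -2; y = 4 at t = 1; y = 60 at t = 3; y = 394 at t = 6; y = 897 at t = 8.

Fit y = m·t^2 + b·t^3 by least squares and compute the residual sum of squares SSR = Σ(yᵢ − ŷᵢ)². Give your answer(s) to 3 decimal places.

SSR = 6.647

Forming MᵀM = [[5490, 40756]; [40756, 309594]] and Mᵀy = [72116, 546032]ᵀ gives MᵀM·[m, b]ᵀ = Mᵀy.
Δ = 5490·309594 − 40756² = 38619524.
m = (72116·309594 − 40756·546032)/38619524 = 386174/205423; b = (5490·546032 − 40756·72116)/38619524 = 311468/205423.
Residuals: -80067/205423, 124050/205423, 440178/205423, -242690/205423, 77679/205423; SSR = 1365418/205423.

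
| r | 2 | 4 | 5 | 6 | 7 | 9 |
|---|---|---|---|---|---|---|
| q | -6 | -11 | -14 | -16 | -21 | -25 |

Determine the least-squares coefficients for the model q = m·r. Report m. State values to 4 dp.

m = -2.8152

Sums needed: Σr·r = 211.
For Aᵀq: Σr·q = -594.
AᵀA·[m]ᵀ = Aᵀq becomes [[211]]·[m]ᵀ = [-594]ᵀ.
m = (-594)/211 = -2.81517.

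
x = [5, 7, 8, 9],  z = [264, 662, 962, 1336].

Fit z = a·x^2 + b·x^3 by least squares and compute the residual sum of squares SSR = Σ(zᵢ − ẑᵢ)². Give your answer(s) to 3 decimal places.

With design matrix A, AᵀA = [[13683, 111749]; [111749, 926859]] and Aᵀz = [208822, 1726554]ᵀ.
Eliminating b: 926859·(row 1) − 111749·(row 2) gives 194372696·a = 926859·208822 − 111749·1726554 = 607867152, so a = 75983394/24296587.
Then b = (1726554 − 111749·(75983394/24296587))/926859 = 36098588/24296587.
Residuals: 2390618/24296587, -2951628/3470941, 27902422/24296587, -10285334/24296587; SSR = 54202740/24296587.

SSR = 2.231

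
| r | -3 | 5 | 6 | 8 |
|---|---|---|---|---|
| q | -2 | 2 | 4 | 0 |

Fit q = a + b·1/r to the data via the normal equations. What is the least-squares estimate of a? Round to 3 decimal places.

Normal-equation sums: Σ1 = 4, Σ1/r = 19/120, Σ1/r·1/r = 2801/14400.
And Σq = 4, Σ1/r·q = 26/15.
AᵀA·[a, b]ᵀ = Aᵀq becomes [[4, 19/120]; [19/120, 2801/14400]]·[a, b]ᵀ = [4, 26/15]ᵀ.
Δ = 4·(2801/14400) − (19/120)² = 10843/14400.
a = (4·(2801/14400) − (19/120)·(26/15))/(10843/14400) = 1036/1549; b = (4·(26/15) − (19/120)·4)/(10843/14400) = 12960/1549.

a = 0.669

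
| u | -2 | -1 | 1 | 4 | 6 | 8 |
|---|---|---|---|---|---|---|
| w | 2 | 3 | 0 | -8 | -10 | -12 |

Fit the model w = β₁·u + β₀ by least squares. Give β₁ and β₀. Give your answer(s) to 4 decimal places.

β₁ = -1.6176, β₀ = 0.1471

The normal equations are: 122·β₁ + 16·β₀ = -195;  16·β₁ + 6·β₀ = -25.
Eliminating β₀: 6·(row 1) − 16·(row 2) gives 476·β₁ = 6·(-195) − 16·(-25) = -770, so β₁ = -55/34.
Then β₀ = ((-25) − 16·(-55/34))/6 = 5/34.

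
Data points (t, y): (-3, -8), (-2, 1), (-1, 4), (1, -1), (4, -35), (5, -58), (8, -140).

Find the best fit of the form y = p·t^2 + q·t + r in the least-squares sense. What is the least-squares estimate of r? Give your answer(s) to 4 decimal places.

From the data, Σt^2·t^2 = 5076, Σt^2·t = 666, Σt^2 = 120, Σt·t = 120, Σt = 12, Σ1 = 7.
Moment sums: Σt^2·y = -11035, Σt·y = -1533, Σy = -237.
AᵀA·[p, q, r]ᵀ = Aᵀy becomes [[5076, 666, 120]; [666, 120, 12]; [120, 12, 7]]·[p, q, r]ᵀ = [-11035, -1533, -237]ᵀ.
Inverting the 3×3 Gram matrix, [p, q, r]ᵀ = [-203723/103014, -74749/34338, 64843/17169]ᵀ.

r = 3.7767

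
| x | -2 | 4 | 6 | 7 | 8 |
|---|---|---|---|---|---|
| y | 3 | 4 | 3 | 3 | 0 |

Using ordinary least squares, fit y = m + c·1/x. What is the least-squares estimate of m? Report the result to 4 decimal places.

m = 2.6051

The normal system MᵀM·[m, c]ᵀ = Mᵀy is [[5, 31/168]; [31/168, 10621/28224]]·[m, c]ᵀ = [13, 3/7]ᵀ.
Δ = 5·(10621/28224) − (31/168)² = 3259/1764.
m = (13·(10621/28224) − (31/168)·(3/7))/(3259/1764) = 135841/52144; c = (5·(3/7) − (31/168)·13)/(3259/1764) = -903/6518.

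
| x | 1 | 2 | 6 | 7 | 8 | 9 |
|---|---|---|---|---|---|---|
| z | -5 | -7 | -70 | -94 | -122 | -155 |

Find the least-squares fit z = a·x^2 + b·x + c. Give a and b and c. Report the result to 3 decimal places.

a = -1.952, b = 0.590, c = -2.303

Sums needed: Σx^2·x^2 = 14371, Σx^2·x = 1809, Σx^2 = 235, Σx·x = 235, Σx = 33, Σ1 = 6.
Right-hand side: Σx^2·z = -27522, Σx·z = -3468, Σz = -453.
AᵀA·[a, b, c]ᵀ = Aᵀz becomes [[14371, 1809, 235]; [1809, 235, 33]; [235, 33, 6]]·[a, b, c]ᵀ = [-27522, -3468, -453]ᵀ.
Row-reducing yields a = -56523/28960, b = 17097/28960, c = -8337/3620.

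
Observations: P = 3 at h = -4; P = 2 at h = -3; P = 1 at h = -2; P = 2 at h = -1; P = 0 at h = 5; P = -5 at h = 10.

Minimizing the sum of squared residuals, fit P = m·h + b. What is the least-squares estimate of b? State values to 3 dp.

b = 0.912

The normal equations are: 155·m + 5·b = -72;  5·m + 6·b = 3.
Δ = 155·6 − 5² = 905.
m = ((-72)·6 − 5·3)/905 = -447/905; b = (155·3 − 5·(-72))/905 = 165/181.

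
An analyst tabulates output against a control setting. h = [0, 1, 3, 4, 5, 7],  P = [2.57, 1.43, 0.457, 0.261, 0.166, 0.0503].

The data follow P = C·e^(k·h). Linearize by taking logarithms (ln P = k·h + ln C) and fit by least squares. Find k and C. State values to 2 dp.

With ln Pᵢ as the transformed response and hᵢ as the regressor:
Sums: Σh = 20.0000, Σ(h)² = 100.0000, Σln P = -5.6102, Σh·ln P = -37.2716.
Normal system: [[100.0000, 20.0000]; [20.0000, 6]]·[k, ln C]ᵀ = [-37.2716, -5.6102]ᵀ.
Solving (det = 200.0000): k = -0.55712, ln C = 0.92203, so C = exp(0.92203) = 2.51440.

k = -0.56, C = 2.51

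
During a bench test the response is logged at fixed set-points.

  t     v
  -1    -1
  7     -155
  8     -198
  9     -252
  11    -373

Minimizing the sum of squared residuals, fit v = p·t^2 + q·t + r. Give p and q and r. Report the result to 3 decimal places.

p = -2.971, q = -1.280, r = 0.659

XᵀX·[p, q, r]ᵀ = Xᵀv reads: 27700·p + 2914·q + 316·r = -85813;  2914·p + 316·q + 34·r = -9039;  316·p + 34·q + 5·r = -979.
Inverting the 3×3 Gram matrix, [p, q, r]ᵀ = [-518939/174678, -223537/174678, 19174/29113]ᵀ.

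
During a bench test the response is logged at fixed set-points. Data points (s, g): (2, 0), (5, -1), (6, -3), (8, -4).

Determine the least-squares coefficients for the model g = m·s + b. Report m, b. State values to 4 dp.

Setting ∂/∂m … = 0 gives: 129·m + 21·b = -55;  21·m + 4·b = -8.
Determinant 129·4 − 21² = 75.
m = ((-55)·4 − 21·(-8))/75 = -52/75; b = (129·(-8) − 21·(-55))/75 = 41/25.

m = -0.6933, b = 1.6400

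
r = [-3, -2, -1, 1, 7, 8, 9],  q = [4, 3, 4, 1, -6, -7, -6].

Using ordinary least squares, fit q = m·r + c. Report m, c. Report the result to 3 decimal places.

m = -0.978, c = 1.655

Entries of XᵀX: Σr·r = 209, Σr = 19, Σ1 = 7.
Right-hand side: Σr·q = -173, Σq = -7.
det = 209·7 − 19² = 1102.
m = ((-173)·7 − 19·(-7))/1102 = -539/551; c = (209·(-7) − 19·(-173))/1102 = 48/29.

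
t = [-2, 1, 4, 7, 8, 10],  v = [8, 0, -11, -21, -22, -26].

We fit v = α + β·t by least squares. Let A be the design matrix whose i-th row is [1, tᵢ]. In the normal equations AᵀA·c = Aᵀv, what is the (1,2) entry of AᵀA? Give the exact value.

28

Row 1 ↔ basis 1, column 2 ↔ basis t, so (AᵀA)_{1,2} = Σᵢ t = (1)·(-2) + (1)·(1) + (1)·(4) + (1)·(7) + (1)·(8) + (1)·(10) = 28.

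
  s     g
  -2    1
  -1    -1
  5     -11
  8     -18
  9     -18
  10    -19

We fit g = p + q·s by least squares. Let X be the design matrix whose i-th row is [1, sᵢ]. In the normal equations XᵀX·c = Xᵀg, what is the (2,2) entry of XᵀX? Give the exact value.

Row 2 ↔ basis s, column 2 ↔ basis s, so (XᵀX)_{2,2} = Σᵢ (s)·(s) = (-2)·(-2) + (-1)·(-1) + (5)·(5) + (8)·(8) + (9)·(9) + (10)·(10) = 275.

275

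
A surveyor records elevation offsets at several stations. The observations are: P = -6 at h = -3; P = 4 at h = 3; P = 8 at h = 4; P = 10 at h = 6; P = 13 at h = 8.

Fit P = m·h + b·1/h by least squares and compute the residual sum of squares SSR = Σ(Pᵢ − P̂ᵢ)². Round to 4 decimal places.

SSR = 3.5750

Setting ∂/∂m … = 0 gives: 134·m + 5·b = 226;  5·m + (21/64)·b = 69/8.
(Σh·h = 134, Σh·1/h = 5, Σ1/h·1/h = 21/64, Σh·P = 226, Σ1/h·P = 69/8.)
det = 134·(21/64) − 5² = 607/32.
m = (226·(21/64) − 5·(69/8))/(607/32) = 993/607; b = (134·(69/8) − 5·226)/(607/32) = 824/607.
Residuals: -1165/1821, -2477/1821, 678/607, -76/1821, -156/607; SSR = 2170/607.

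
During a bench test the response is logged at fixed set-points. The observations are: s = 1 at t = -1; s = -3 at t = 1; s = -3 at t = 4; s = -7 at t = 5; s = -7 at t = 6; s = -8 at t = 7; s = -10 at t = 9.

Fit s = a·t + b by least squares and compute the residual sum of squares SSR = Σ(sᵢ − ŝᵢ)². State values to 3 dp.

The normal system AᵀA·[a, b]ᵀ = Aᵀs is [[209, 31]; [31, 7]]·[a, b]ᵀ = [-239, -37]ᵀ.
Eliminating b: 7·(row 1) − 31·(row 2) gives 502·a = 7·(-239) − 31·(-37) = -526, so a = -263/251.
Then b = ((-37) − 31·(-263/251))/7 = -162/251.
Residuals: 150/251, -328/251, 461/251, -280/251, -17/251, -5/251, 19/251; SSR = 1680/251.

SSR = 6.693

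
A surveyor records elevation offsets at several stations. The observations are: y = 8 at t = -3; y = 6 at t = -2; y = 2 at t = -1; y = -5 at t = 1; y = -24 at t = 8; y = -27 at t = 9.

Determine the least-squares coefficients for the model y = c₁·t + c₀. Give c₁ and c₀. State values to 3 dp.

Setting ∂/∂c₁ … = 0 gives: 160·c₁ + 12·c₀ = -478;  12·c₁ + 6·c₀ = -40.
Eliminating c₀: 6·(row 1) − 12·(row 2) gives 816·c₁ = 6·(-478) − 12·(-40) = -2388, so c₁ = -199/68.
Then c₀ = ((-40) − 12·(-199/68))/6 = -83/102.

c₁ = -2.926, c₀ = -0.814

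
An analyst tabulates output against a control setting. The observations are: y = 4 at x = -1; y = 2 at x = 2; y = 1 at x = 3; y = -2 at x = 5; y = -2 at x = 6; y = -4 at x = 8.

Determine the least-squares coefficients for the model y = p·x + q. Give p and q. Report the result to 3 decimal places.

With design matrix A, AᵀA = [[139, 23]; [23, 6]] and Aᵀy = [-51, -1]ᵀ.
det = 139·6 − 23² = 305.
p = ((-51)·6 − 23·(-1))/305 = -283/305; q = (139·(-1) − 23·(-51))/305 = 1034/305.

p = -0.928, q = 3.390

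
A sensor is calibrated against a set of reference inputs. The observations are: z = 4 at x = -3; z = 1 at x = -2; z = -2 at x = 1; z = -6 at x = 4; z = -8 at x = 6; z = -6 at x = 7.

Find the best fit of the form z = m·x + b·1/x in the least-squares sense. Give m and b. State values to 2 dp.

m = -1.10, b = -0.64

Normal-equation sums: Σx·x = 115, Σx·1/x = 6, Σ1/x·1/x = 10385/7056.
Moment sums: Σx·z = -130, Σ1/x·z = -158/21.
Normal equations: [[115, 6]; [6, 10385/7056]]·[m, b]ᵀ = [-130, -158/21]ᵀ.
Determinant 115·(10385/7056) − 6² = 940259/7056.
m = ((-130)·(10385/7056) − 6·(-158/21))/(940259/7056) = -1031522/940259; b = (115·(-158/21) − 6·(-130))/(940259/7056) = -601440/940259.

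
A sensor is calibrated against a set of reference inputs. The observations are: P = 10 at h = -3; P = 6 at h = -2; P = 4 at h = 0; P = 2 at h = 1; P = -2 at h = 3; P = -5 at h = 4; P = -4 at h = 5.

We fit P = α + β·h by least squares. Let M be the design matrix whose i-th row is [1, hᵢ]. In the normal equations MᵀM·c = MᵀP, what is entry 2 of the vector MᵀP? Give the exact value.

-86

Entry 2 ↔ basis h, so (MᵀP)_{2} = Σᵢ (h)·Pᵢ = (-3)·(10) + (-2)·(6) + (0)·(4) + (1)·(2) + (3)·(-2) + (4)·(-5) + (5)·(-4) = -86.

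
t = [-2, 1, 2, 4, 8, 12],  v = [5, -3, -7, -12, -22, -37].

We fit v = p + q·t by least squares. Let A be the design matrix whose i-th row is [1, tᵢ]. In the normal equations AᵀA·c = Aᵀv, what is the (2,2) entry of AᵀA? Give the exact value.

Row 2 ↔ basis t, column 2 ↔ basis t, so (AᵀA)_{2,2} = Σᵢ (t)·(t) = (-2)·(-2) + (1)·(1) + (2)·(2) + (4)·(4) + (8)·(8) + (12)·(12) = 233.

233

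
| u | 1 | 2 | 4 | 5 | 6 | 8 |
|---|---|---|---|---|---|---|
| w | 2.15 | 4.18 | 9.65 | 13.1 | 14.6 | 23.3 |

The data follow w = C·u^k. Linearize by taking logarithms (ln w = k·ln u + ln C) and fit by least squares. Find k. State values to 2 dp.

k = 1.14

Let Y = ln w. Fitting Y = k·ln u + ln C by least squares:
AᵀA = [[12.5270, 7.5601]; [7.5601, 6]], rhs = [19.6253, 12.8648]ᵀ  (here Σln u = 7.5601, Σ(ln u)² = 12.5270, Σln w = 12.8648, Σln u·ln w = 19.6253).
Δ = 12.5270·6 − (7.5601)² = 18.0074; k = (19.6253·6 − 7.5601·12.8648)/18.0074 = 1.13802, ln C = (12.5270·12.8648 − 7.5601·19.6253)/18.0074 = 0.71021.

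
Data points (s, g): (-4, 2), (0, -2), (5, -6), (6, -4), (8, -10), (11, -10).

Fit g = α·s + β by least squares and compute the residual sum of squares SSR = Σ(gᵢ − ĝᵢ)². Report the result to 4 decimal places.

Compute the Gram sums: Σs·s = 262, Σs = 26, Σ1 = 6.
Moment sums: Σs·g = -252, Σg = -30.
Normal equations: [[262, 26]; [26, 6]]·[α, β]ᵀ = [-252, -30]ᵀ.
Determinant 262·6 − 26² = 896.
α = ((-252)·6 − 26·(-30))/896 = -183/224; β = (262·(-30) − 26·(-252))/896 = -327/224.
Residuals: 43/224, -121/224, -51/112, 529/224, -449/224, 25/56; SSR = 1157/112.

SSR = 10.3304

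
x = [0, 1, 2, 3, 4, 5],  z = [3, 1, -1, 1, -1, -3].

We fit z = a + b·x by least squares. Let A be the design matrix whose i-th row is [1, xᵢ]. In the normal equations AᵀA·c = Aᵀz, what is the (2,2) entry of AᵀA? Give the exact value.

55

Row 2 ↔ basis x, column 2 ↔ basis x, so (AᵀA)_{2,2} = Σᵢ (x)·(x) = (0)·(0) + (1)·(1) + (2)·(2) + (3)·(3) + (4)·(4) + (5)·(5) = 55.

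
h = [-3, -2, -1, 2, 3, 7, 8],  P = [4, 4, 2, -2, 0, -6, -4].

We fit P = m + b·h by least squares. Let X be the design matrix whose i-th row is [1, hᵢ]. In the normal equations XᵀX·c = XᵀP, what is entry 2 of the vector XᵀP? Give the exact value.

-100

Entry 2 ↔ basis h, so (XᵀP)_{2} = Σᵢ (h)·Pᵢ = (-3)·(4) + (-2)·(4) + (-1)·(2) + (2)·(-2) + (3)·(0) + (7)·(-6) + (8)·(-4) = -100.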